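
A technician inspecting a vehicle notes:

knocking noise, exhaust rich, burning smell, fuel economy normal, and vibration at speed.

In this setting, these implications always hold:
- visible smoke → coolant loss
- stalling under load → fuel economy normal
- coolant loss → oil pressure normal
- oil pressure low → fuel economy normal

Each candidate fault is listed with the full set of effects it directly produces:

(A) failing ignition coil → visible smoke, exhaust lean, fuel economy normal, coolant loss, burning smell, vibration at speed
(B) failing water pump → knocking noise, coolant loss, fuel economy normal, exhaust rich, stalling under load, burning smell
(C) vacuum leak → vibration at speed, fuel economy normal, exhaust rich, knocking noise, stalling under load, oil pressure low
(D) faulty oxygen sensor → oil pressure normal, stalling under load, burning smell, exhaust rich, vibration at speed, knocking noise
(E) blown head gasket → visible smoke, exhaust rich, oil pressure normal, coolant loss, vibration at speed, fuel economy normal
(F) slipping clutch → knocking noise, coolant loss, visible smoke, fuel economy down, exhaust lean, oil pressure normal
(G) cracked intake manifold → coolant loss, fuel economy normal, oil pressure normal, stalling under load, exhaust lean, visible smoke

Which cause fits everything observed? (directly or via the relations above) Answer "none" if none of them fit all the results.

Testing each hypothesis:
(A) failing ignition coil — knocking noise miss; exhaust rich miss; burning smell match; fuel economy normal match; vibration at speed match
(B) failing water pump — knocking noise match; exhaust rich match; burning smell match; fuel economy normal match; vibration at speed miss
(C) vacuum leak — knocking noise match; exhaust rich match; burning smell miss; fuel economy normal match; vibration at speed match
(D) faulty oxygen sensor — knocking noise match; exhaust rich match; burning smell match; fuel economy normal match (through stalling under load → fuel economy normal); vibration at speed match
(E) blown head gasket — knocking noise miss; exhaust rich match; burning smell miss; fuel economy normal match; vibration at speed match
(F) slipping clutch — knocking noise match; exhaust rich miss; burning smell miss; fuel economy normal miss; vibration at speed miss
(G) cracked intake manifold — fails on knocking noise, exhaust rich, burning smell, vibration at speed (predicts exhaust lean, not exhaust rich)
(D) is the only candidate with no mismatches.

D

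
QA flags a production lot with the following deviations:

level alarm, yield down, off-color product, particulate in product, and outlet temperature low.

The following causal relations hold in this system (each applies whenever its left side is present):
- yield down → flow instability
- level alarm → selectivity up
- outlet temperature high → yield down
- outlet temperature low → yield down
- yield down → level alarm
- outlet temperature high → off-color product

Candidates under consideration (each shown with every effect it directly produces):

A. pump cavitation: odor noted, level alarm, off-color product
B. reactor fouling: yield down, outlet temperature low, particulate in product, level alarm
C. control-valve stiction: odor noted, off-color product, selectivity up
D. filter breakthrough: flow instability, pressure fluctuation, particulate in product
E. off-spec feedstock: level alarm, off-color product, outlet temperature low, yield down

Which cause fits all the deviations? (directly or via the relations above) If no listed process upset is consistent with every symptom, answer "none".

none

Checking each candidate against the observations:
(A) pump cavitation — level alarm +; yield down -; off-color product +; particulate in product -; outlet temperature low -
(B) reactor fouling — level alarm +; yield down +; off-color product -; particulate in product +; outlet temperature low +
(C) control-valve stiction — level alarm -; yield down -; off-color product +; particulate in product -; outlet temperature low -
(D) filter breakthrough — does not account for level alarm, yield down, off-color product, outlet temperature low
(E) off-spec feedstock — level alarm +; yield down +; off-color product +; particulate in product -; outlet temperature low +
Every candidate fails on at least one observation.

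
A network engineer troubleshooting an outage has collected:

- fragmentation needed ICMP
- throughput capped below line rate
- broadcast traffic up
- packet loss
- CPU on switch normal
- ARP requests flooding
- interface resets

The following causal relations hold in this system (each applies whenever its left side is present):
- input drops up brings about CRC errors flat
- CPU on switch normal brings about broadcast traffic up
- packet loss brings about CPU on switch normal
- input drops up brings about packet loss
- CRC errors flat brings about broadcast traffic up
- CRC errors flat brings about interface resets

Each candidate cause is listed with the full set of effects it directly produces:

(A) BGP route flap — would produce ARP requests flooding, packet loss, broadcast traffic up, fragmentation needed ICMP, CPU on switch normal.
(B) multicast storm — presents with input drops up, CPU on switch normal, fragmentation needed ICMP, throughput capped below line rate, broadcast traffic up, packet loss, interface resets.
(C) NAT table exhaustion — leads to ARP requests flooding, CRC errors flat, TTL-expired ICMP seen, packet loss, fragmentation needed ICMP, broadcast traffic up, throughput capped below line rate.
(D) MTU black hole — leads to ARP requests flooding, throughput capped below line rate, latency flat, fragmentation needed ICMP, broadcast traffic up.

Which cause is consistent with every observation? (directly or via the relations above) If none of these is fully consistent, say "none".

Testing each hypothesis:
(A) BGP route flap — does not account for throughput capped below line rate, interface resets
(B) multicast storm — fragmentation needed ICMP +; throughput capped below line rate +; broadcast traffic up +; packet loss +; CPU on switch normal +; ARP requests flooding -; interface resets +
(C) NAT table exhaustion — fragmentation needed ICMP +; throughput capped below line rate +; broadcast traffic up +; packet loss +; CPU on switch normal + (via packet loss → CPU on switch normal); ARP requests flooding +; interface resets + (via CRC errors flat → interface resets)
(D) MTU black hole — fragmentation needed ICMP +; throughput capped below line rate +; broadcast traffic up +; packet loss -; CPU on switch normal -; ARP requests flooding +; interface resets -
(C) is the only candidate with no mismatches.

C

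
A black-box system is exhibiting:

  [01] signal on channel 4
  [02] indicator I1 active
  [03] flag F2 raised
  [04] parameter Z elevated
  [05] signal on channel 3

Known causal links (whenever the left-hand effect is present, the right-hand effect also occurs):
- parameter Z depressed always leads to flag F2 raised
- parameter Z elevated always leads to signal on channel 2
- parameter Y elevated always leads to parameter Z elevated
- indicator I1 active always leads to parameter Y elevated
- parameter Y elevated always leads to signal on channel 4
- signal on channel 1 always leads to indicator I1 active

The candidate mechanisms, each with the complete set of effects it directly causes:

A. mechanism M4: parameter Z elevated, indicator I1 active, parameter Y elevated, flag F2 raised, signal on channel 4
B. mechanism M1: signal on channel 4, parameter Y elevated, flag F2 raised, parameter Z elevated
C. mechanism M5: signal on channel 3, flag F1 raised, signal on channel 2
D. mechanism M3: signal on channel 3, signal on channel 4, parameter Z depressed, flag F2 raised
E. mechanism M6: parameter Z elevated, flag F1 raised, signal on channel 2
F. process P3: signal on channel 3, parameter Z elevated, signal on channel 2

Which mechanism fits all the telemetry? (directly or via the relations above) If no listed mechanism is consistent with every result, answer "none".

none

Checking each candidate against the observations:
(A) mechanism M4 — signal on channel 4 match; indicator I1 active match; flag F2 raised match; parameter Z elevated match; signal on channel 3 miss
(B) mechanism M1 — signal on channel 4 match; indicator I1 active miss; flag F2 raised match; parameter Z elevated match; signal on channel 3 miss
(C) mechanism M5 — signal on channel 4 miss; indicator I1 active miss; flag F2 raised miss; parameter Z elevated miss; signal on channel 3 match
(D) mechanism M3 — fails on indicator I1 active, parameter Z elevated (predicts parameter Z depressed, not parameter Z elevated)
(E) mechanism M6 — does not account for signal on channel 4, indicator I1 active, flag F2 raised, signal on channel 3
(F) process P3 — does not account for signal on channel 4, indicator I1 active, flag F2 raised
Every candidate fails on at least one observation.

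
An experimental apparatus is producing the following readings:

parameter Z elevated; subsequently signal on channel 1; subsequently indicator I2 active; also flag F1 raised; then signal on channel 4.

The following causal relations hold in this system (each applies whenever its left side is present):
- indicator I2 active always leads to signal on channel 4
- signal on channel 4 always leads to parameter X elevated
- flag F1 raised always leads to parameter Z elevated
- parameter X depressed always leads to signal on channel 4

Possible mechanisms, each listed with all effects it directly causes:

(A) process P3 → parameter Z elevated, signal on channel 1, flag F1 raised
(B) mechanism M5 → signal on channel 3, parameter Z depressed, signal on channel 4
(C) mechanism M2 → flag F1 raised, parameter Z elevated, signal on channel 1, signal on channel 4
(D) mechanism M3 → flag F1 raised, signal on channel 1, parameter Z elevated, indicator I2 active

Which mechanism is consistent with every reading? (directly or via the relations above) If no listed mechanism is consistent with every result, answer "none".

Testing each hypothesis:
(A) process P3 — does not account for indicator I2 active, signal on channel 4
(B) mechanism M5 — fails on parameter Z elevated, signal on channel 1, indicator I2 active, flag F1 raised (predicts parameter Z depressed, not parameter Z elevated)
(C) mechanism M2 — parameter Z elevated match; signal on channel 1 match; indicator I2 active miss; flag F1 raised match; signal on channel 4 match
(D) mechanism M3 — accounts for every observation (signal on channel 4 by indicator I2 active → signal on channel 4)
Only (D) is consistent with every observation.

D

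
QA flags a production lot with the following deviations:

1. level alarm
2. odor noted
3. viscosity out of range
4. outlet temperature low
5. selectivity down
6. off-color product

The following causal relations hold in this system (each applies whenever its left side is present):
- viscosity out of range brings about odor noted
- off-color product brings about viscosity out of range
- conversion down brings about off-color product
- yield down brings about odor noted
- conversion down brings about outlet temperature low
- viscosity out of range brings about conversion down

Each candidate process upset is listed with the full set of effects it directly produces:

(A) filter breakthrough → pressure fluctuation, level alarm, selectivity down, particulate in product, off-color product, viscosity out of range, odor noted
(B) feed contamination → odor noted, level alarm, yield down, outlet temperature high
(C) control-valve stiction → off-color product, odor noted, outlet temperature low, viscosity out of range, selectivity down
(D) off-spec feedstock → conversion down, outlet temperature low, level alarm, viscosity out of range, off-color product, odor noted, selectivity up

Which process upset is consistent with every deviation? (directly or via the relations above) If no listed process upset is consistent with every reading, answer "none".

A

Testing each hypothesis:
(A) filter breakthrough — accounts for every observation (outlet temperature low through viscosity out of range → conversion down → outlet temperature low)
(B) feed contamination — fails on viscosity out of range, outlet temperature low, selectivity down, off-color product (predicts outlet temperature high, not outlet temperature low)
(C) control-valve stiction — does not account for level alarm
(D) off-spec feedstock — fails on selectivity down (predicts selectivity up, not selectivity down)
(A) alone accounts for all the evidence.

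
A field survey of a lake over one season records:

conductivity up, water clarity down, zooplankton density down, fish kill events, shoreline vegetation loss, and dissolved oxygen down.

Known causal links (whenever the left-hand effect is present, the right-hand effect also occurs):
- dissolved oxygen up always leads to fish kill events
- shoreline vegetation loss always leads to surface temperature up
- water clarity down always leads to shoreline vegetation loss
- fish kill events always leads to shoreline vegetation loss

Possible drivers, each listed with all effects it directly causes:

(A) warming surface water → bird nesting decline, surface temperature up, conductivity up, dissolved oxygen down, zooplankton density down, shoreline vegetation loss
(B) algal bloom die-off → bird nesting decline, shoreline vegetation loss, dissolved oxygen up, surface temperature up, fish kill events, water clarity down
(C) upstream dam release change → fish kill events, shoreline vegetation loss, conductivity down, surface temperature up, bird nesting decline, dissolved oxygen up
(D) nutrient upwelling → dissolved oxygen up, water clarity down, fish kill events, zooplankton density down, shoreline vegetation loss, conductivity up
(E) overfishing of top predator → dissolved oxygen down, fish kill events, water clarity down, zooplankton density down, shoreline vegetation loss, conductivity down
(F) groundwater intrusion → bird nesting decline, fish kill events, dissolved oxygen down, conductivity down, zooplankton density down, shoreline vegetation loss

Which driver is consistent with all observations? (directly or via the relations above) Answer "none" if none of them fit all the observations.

Testing each hypothesis:
(A) warming surface water — conductivity up yes; water clarity down NO; zooplankton density down yes; fish kill events NO; shoreline vegetation loss yes; dissolved oxygen down yes
(B) algal bloom die-off — fails on conductivity up, zooplankton density down, dissolved oxygen down (predicts dissolved oxygen up, not dissolved oxygen down)
(C) upstream dam release change — conductivity up NO; water clarity down NO; zooplankton density down NO; fish kill events yes; shoreline vegetation loss yes; dissolved oxygen down NO
(D) nutrient upwelling — fails on dissolved oxygen down (predicts dissolved oxygen up, not dissolved oxygen down)
(E) overfishing of top predator — fails on conductivity up (predicts conductivity down, not conductivity up)
(F) groundwater intrusion — conductivity up NO; water clarity down NO; zooplankton density down yes; fish kill events yes; shoreline vegetation loss yes; dissolved oxygen down yes
None of the listed candidates fits everything.

none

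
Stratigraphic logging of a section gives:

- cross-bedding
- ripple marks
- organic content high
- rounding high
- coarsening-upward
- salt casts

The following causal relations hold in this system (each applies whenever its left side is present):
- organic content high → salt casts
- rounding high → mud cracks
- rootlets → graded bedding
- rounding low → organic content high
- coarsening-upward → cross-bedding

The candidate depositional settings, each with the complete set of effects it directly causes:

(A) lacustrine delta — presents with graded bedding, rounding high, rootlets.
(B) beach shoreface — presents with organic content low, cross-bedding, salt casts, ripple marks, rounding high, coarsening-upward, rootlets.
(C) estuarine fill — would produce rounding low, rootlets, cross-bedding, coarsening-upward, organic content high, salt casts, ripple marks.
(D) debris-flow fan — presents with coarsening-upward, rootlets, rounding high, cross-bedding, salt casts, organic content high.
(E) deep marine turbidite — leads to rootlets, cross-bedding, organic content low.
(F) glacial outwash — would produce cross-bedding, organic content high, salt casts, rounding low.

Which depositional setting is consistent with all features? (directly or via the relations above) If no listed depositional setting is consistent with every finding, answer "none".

Per-candidate check:
(A) lacustrine delta — does not account for cross-bedding, ripple marks, organic content high, coarsening-upward, salt casts
(B) beach shoreface — fails on organic content high (predicts organic content low, not organic content high)
(C) estuarine fill — cross-bedding +; ripple marks +; organic content high +; rounding high -; coarsening-upward +; salt casts +
(D) debris-flow fan — cross-bedding +; ripple marks -; organic content high +; rounding high +; coarsening-upward +; salt casts +
(E) deep marine turbidite — cross-bedding +; ripple marks -; organic content high -; rounding high -; coarsening-upward -; salt casts -
(F) glacial outwash — cross-bedding +; ripple marks -; organic content high +; rounding high -; coarsening-upward -; salt casts +
Every candidate fails on at least one observation.

none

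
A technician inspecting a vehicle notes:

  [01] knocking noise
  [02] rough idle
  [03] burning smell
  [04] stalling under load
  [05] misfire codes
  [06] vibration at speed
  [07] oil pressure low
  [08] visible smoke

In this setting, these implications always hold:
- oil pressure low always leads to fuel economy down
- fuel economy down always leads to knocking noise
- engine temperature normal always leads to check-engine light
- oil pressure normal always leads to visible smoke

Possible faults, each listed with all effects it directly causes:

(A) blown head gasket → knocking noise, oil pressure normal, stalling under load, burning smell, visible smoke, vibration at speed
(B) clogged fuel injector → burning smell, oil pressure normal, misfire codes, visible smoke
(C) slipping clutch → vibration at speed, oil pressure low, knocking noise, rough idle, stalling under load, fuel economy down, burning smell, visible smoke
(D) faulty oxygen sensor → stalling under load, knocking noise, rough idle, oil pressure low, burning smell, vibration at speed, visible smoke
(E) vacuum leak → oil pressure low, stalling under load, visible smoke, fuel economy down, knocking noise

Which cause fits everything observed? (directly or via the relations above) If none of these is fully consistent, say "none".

none

For each candidate, compare predicted effects to what was observed:
(A) blown head gasket — knocking noise yes; rough idle NO; burning smell yes; stalling under load yes; misfire codes NO; vibration at speed yes; oil pressure low NO; visible smoke yes
(B) clogged fuel injector — fails on knocking noise, rough idle, stalling under load, vibration at speed, oil pressure low (predicts oil pressure normal, not oil pressure low)
(C) slipping clutch — does not account for misfire codes
(D) faulty oxygen sensor — knocking noise yes; rough idle yes; burning smell yes; stalling under load yes; misfire codes NO; vibration at speed yes; oil pressure low yes; visible smoke yes
(E) vacuum leak — does not account for rough idle, burning smell, misfire codes, vibration at speed
Every candidate fails on at least one observation.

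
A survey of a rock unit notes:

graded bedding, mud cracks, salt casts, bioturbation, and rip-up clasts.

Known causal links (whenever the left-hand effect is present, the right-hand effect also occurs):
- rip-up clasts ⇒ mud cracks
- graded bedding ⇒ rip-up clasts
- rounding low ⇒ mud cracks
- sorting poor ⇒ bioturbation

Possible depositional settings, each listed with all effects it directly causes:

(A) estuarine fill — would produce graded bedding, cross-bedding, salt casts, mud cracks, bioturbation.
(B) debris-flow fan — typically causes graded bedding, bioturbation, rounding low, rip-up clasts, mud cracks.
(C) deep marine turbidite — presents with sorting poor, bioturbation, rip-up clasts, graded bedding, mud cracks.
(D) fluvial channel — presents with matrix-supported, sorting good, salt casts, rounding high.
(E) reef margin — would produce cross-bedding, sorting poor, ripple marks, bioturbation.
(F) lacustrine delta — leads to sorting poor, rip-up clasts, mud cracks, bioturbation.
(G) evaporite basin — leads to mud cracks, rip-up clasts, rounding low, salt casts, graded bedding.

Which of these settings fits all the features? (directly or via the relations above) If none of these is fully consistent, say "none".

For each candidate, compare predicted effects to what was observed:
(A) estuarine fill — graded bedding match; mud cracks match; salt casts match; bioturbation match; rip-up clasts match (via graded bedding → rip-up clasts)
(B) debris-flow fan — graded bedding match; mud cracks match; salt casts miss; bioturbation match; rip-up clasts match
(C) deep marine turbidite — graded bedding match; mud cracks match; salt casts miss; bioturbation match; rip-up clasts match
(D) fluvial channel — does not account for graded bedding, mud cracks, bioturbation, rip-up clasts
(E) reef margin — does not account for graded bedding, mud cracks, salt casts, rip-up clasts
(F) lacustrine delta — does not account for graded bedding, salt casts
(G) evaporite basin — does not account for bioturbation
(A) is the only candidate with no mismatches.

A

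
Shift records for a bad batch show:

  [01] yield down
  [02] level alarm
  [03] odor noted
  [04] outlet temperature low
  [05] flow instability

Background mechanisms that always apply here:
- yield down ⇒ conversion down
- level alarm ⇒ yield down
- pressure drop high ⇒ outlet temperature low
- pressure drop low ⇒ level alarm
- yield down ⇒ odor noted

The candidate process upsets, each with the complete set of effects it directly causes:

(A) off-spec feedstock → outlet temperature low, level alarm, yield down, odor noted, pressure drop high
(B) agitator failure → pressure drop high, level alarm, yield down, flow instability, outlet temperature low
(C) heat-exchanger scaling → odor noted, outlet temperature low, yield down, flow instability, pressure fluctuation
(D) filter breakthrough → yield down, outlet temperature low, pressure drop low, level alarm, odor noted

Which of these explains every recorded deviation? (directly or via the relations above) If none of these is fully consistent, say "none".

For each candidate, compare predicted effects to what was observed:
(A) off-spec feedstock — yield down ✓; level alarm ✓; odor noted ✓; outlet temperature low ✓; flow instability ✗
(B) agitator failure — yield down ✓; level alarm ✓; odor noted ✓ (by yield down → odor noted); outlet temperature low ✓; flow instability ✓
(C) heat-exchanger scaling — yield down ✓; level alarm ✗; odor noted ✓; outlet temperature low ✓; flow instability ✓
(D) filter breakthrough — yield down ✓; level alarm ✓; odor noted ✓; outlet temperature low ✓; flow instability ✗
(B) is the only candidate with no mismatches.

B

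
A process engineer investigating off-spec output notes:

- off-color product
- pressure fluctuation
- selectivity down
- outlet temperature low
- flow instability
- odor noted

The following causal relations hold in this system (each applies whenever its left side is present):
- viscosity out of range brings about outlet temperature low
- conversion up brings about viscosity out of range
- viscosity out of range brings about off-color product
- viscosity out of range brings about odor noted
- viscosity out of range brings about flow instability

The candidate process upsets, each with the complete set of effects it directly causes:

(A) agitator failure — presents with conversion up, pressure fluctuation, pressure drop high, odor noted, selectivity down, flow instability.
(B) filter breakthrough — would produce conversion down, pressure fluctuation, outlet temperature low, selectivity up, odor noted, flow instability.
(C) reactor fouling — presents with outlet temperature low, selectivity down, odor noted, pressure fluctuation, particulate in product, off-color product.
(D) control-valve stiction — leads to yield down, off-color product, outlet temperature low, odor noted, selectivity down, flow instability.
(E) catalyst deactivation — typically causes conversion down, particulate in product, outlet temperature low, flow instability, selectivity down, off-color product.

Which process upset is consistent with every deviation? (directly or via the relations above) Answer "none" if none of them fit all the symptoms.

Per-candidate check:
(A) agitator failure — accounts for every observation (off-color product by conversion up → viscosity out of range → off-color product)
(B) filter breakthrough — fails on off-color product, selectivity down (predicts selectivity up, not selectivity down)
(C) reactor fouling — does not account for flow instability
(D) control-valve stiction — off-color product yes; pressure fluctuation NO; selectivity down yes; outlet temperature low yes; flow instability yes; odor noted yes
(E) catalyst deactivation — off-color product yes; pressure fluctuation NO; selectivity down yes; outlet temperature low yes; flow instability yes; odor noted NO
(A) is the only candidate with no mismatches.

A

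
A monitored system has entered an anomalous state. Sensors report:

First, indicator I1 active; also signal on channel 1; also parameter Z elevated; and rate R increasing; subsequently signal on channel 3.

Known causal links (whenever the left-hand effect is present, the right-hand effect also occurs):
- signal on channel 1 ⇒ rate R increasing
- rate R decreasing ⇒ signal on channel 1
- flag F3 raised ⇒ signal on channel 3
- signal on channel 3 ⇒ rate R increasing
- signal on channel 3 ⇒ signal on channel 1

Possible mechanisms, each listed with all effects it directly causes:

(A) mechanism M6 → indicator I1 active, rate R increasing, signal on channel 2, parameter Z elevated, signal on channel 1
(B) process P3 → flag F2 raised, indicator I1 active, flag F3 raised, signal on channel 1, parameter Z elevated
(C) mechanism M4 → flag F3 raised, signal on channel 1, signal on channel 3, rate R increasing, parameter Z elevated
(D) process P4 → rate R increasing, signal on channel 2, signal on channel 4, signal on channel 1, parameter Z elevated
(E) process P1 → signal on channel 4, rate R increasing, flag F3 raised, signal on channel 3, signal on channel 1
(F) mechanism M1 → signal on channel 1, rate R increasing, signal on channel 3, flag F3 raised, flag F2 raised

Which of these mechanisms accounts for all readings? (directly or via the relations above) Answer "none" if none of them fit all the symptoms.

Testing each hypothesis:
(A) mechanism M6 — indicator I1 active +; signal on channel 1 +; parameter Z elevated +; rate R increasing +; signal on channel 3 -
(B) process P3 — indicator I1 active +; signal on channel 1 +; parameter Z elevated +; rate R increasing + (via signal on channel 1 → rate R increasing); signal on channel 3 + (via flag F3 raised → signal on channel 3)
(C) mechanism M4 — does not account for indicator I1 active
(D) process P4 — indicator I1 active -; signal on channel 1 +; parameter Z elevated +; rate R increasing +; signal on channel 3 -
(E) process P1 — indicator I1 active -; signal on channel 1 +; parameter Z elevated -; rate R increasing +; signal on channel 3 +
(F) mechanism M1 — indicator I1 active -; signal on channel 1 +; parameter Z elevated -; rate R increasing +; signal on channel 3 +
(B) is the only candidate with no mismatches.

B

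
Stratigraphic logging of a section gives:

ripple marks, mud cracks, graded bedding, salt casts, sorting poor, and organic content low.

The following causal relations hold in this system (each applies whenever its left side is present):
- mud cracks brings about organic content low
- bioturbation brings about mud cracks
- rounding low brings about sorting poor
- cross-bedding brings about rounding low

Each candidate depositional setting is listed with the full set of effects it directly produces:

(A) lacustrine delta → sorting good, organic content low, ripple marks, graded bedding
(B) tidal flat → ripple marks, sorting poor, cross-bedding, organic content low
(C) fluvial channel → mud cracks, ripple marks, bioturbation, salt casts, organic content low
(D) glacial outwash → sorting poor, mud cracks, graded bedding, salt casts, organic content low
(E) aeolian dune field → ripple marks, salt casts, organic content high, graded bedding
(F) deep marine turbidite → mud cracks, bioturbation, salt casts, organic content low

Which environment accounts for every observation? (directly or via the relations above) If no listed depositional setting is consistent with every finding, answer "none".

none

Checking each candidate against the observations:
(A) lacustrine delta — fails on mud cracks, salt casts, sorting poor (predicts sorting good, not sorting poor)
(B) tidal flat — does not account for mud cracks, graded bedding, salt casts
(C) fluvial channel — does not account for graded bedding, sorting poor
(D) glacial outwash — ripple marks -; mud cracks +; graded bedding +; salt casts +; sorting poor +; organic content low +
(E) aeolian dune field — ripple marks +; mud cracks -; graded bedding +; salt casts +; sorting poor -; organic content low -
(F) deep marine turbidite — ripple marks -; mud cracks +; graded bedding -; salt casts +; sorting poor -; organic content low +
None of the listed candidates fits everything.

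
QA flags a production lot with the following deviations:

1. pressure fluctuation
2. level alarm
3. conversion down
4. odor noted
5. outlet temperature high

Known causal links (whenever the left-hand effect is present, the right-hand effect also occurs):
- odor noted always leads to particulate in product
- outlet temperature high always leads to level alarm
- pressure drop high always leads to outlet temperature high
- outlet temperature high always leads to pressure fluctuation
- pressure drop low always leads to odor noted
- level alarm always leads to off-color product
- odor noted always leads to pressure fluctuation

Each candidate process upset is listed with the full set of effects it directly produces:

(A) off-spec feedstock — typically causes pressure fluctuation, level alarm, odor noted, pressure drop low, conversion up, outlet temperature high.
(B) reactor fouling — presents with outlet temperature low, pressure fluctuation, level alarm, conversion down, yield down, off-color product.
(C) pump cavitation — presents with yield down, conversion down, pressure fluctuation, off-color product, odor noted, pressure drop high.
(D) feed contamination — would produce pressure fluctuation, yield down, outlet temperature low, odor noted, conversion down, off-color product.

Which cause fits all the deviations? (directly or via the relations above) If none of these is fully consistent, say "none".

Testing each hypothesis:
(A) off-spec feedstock — pressure fluctuation +; level alarm +; conversion down -; odor noted +; outlet temperature high +
(B) reactor fouling — fails on odor noted, outlet temperature high (predicts outlet temperature low, not outlet temperature high)
(C) pump cavitation — accounts for every observation (level alarm via pressure drop high → outlet temperature high → level alarm)
(D) feed contamination — fails on level alarm, outlet temperature high (predicts outlet temperature low, not outlet temperature high)
(C) alone accounts for all the evidence.

C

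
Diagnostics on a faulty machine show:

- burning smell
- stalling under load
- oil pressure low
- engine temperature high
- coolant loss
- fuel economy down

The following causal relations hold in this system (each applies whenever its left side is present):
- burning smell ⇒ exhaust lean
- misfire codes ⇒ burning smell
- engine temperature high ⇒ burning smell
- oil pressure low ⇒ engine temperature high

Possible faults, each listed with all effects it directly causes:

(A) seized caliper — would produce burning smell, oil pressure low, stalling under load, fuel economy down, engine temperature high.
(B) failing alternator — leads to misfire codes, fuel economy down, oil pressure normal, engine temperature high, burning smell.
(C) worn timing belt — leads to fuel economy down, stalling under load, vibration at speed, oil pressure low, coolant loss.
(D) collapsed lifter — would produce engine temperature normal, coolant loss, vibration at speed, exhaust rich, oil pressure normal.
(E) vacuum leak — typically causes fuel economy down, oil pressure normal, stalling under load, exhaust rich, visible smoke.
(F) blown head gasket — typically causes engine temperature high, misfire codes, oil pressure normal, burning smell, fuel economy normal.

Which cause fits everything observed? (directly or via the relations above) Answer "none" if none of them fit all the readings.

C

Testing each hypothesis:
(A) seized caliper — does not account for coolant loss
(B) failing alternator — burning smell +; stalling under load -; oil pressure low -; engine temperature high +; coolant loss -; fuel economy down +
(C) worn timing belt — burning smell + (via oil pressure low → engine temperature high → burning smell); stalling under load +; oil pressure low +; engine temperature high + (via oil pressure low → engine temperature high); coolant loss +; fuel economy down +
(D) collapsed lifter — fails on burning smell, stalling under load, oil pressure low, engine temperature high, fuel economy down (predicts oil pressure normal, not oil pressure low; predicts engine temperature normal, not engine temperature high)
(E) vacuum leak — fails on burning smell, oil pressure low, engine temperature high, coolant loss (predicts oil pressure normal, not oil pressure low)
(F) blown head gasket — fails on stalling under load, oil pressure low, coolant loss, fuel economy down (predicts oil pressure normal, not oil pressure low; predicts fuel economy normal, not fuel economy down)
(C) alone accounts for all the evidence.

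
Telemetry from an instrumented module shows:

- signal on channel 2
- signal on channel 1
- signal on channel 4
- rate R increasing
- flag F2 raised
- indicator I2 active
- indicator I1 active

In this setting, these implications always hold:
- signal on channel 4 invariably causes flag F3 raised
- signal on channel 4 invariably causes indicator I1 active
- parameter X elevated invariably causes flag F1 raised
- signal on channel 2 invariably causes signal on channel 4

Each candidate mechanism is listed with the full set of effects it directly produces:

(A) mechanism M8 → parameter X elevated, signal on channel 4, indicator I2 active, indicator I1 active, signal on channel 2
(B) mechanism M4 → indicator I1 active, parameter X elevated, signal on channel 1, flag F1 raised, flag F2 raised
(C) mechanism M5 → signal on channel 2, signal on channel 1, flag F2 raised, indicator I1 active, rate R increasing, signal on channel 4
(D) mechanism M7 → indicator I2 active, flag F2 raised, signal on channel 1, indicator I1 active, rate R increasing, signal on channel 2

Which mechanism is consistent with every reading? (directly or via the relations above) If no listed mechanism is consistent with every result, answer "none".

Per-candidate check:
(A) mechanism M8 — does not account for signal on channel 1, rate R increasing, flag F2 raised
(B) mechanism M4 — does not account for signal on channel 2, signal on channel 4, rate R increasing, indicator I2 active
(C) mechanism M5 — does not account for indicator I2 active
(D) mechanism M7 — accounts for every observation (signal on channel 4 by signal on channel 2 → signal on channel 4)
(D) is the only candidate with no mismatches.

D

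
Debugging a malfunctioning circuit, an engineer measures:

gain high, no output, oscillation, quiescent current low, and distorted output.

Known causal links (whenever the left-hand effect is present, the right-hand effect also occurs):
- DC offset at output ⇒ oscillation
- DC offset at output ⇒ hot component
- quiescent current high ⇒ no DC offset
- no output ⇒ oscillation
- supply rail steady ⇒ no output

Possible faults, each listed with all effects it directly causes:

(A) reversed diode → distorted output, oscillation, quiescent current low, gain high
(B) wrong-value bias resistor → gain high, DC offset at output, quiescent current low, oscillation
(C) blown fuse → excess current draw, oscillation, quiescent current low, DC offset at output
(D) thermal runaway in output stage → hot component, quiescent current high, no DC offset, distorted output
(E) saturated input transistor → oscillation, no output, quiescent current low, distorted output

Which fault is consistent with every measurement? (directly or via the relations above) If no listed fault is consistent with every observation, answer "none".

none

Testing each hypothesis:
(A) reversed diode — gain high yes; no output NO; oscillation yes; quiescent current low yes; distorted output yes
(B) wrong-value bias resistor — does not account for no output, distorted output
(C) blown fuse — gain high NO; no output NO; oscillation yes; quiescent current low yes; distorted output NO
(D) thermal runaway in output stage — fails on gain high, no output, oscillation, quiescent current low (predicts quiescent current high, not quiescent current low)
(E) saturated input transistor — does not account for gain high
None of the listed candidates fits everything.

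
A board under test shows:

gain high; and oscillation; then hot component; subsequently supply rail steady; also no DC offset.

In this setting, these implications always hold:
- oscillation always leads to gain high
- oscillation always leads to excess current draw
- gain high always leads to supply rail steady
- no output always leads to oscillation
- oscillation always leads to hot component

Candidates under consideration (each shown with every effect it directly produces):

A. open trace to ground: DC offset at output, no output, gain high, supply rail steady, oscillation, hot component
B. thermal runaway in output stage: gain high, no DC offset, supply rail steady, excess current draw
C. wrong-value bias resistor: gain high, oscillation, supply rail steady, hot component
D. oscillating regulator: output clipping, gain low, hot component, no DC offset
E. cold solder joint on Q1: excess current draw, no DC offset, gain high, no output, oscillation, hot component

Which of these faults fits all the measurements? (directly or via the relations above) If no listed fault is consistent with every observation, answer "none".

E

Checking each candidate against the observations:
(A) open trace to ground — fails on no DC offset (predicts DC offset at output, not no DC offset)
(B) thermal runaway in output stage — gain high match; oscillation miss; hot component miss; supply rail steady match; no DC offset match
(C) wrong-value bias resistor — gain high match; oscillation match; hot component match; supply rail steady match; no DC offset miss
(D) oscillating regulator — gain high miss; oscillation miss; hot component match; supply rail steady miss; no DC offset match
(E) cold solder joint on Q1 — gain high match; oscillation match; hot component match; supply rail steady match (by gain high → supply rail steady); no DC offset match
Only (E) is consistent with every observation.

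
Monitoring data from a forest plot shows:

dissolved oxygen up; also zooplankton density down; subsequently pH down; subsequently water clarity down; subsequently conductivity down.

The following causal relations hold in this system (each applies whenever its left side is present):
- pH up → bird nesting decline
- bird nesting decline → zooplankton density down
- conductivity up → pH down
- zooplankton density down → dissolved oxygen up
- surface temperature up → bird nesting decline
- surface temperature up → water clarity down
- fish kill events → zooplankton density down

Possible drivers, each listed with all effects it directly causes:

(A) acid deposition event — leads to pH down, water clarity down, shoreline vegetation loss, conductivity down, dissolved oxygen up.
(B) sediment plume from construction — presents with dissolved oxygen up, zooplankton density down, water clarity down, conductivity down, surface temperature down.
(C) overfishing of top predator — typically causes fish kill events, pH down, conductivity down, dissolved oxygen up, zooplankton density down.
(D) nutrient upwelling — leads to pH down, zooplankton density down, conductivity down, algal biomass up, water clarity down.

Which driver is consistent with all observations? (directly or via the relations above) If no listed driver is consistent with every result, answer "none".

D

For each candidate, compare predicted effects to what was observed:
(A) acid deposition event — dissolved oxygen up +; zooplankton density down -; pH down +; water clarity down +; conductivity down +
(B) sediment plume from construction — does not account for pH down
(C) overfishing of top predator — dissolved oxygen up +; zooplankton density down +; pH down +; water clarity down -; conductivity down +
(D) nutrient upwelling — accounts for every observation (dissolved oxygen up via zooplankton density down → dissolved oxygen up)
(D) alone accounts for all the evidence.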